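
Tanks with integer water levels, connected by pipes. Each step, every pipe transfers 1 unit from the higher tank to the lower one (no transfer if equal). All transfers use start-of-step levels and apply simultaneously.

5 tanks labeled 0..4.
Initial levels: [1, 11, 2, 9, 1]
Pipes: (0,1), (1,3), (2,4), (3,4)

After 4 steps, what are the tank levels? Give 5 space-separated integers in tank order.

Step 1: flows [1->0,1->3,2->4,3->4] -> levels [2 9 1 9 3]
Step 2: flows [1->0,1=3,4->2,3->4] -> levels [3 8 2 8 3]
Step 3: flows [1->0,1=3,4->2,3->4] -> levels [4 7 3 7 3]
Step 4: flows [1->0,1=3,2=4,3->4] -> levels [5 6 3 6 4]

Answer: 5 6 3 6 4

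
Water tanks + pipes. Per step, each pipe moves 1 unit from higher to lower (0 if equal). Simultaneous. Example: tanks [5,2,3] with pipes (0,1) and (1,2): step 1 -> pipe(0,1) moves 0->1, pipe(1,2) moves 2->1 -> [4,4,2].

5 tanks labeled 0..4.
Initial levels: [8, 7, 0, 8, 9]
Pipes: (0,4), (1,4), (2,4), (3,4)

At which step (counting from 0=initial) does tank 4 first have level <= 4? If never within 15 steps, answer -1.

Step 1: flows [4->0,4->1,4->2,4->3] -> levels [9 8 1 9 5]
Step 2: flows [0->4,1->4,4->2,3->4] -> levels [8 7 2 8 7]
Step 3: flows [0->4,1=4,4->2,3->4] -> levels [7 7 3 7 8]
Step 4: flows [4->0,4->1,4->2,4->3] -> levels [8 8 4 8 4]
Tank 4 first reaches <=4 at step 4

Answer: 4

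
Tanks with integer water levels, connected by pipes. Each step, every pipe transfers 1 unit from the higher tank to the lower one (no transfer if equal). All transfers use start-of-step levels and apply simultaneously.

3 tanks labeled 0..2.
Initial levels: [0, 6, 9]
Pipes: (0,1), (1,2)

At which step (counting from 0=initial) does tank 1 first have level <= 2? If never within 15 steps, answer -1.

Answer: -1

Derivation:
Step 1: flows [1->0,2->1] -> levels [1 6 8]
Step 2: flows [1->0,2->1] -> levels [2 6 7]
Step 3: flows [1->0,2->1] -> levels [3 6 6]
Step 4: flows [1->0,1=2] -> levels [4 5 6]
Step 5: flows [1->0,2->1] -> levels [5 5 5]
Step 6: flows [0=1,1=2] -> levels [5 5 5]
  -> stable; tank 1 stays at 5 > 2
Tank 1 never reaches <=2 within 15 steps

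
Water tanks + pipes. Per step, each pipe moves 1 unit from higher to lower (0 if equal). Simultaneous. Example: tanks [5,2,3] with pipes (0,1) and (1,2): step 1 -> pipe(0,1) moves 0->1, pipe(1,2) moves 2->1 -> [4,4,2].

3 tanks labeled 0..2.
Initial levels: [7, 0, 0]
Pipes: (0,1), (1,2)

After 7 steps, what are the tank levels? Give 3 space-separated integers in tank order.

Answer: 2 3 2

Derivation:
Step 1: flows [0->1,1=2] -> levels [6 1 0]
Step 2: flows [0->1,1->2] -> levels [5 1 1]
Step 3: flows [0->1,1=2] -> levels [4 2 1]
Step 4: flows [0->1,1->2] -> levels [3 2 2]
Step 5: flows [0->1,1=2] -> levels [2 3 2]
Step 6: flows [1->0,1->2] -> levels [3 1 3]
Step 7: flows [0->1,2->1] -> levels [2 3 2]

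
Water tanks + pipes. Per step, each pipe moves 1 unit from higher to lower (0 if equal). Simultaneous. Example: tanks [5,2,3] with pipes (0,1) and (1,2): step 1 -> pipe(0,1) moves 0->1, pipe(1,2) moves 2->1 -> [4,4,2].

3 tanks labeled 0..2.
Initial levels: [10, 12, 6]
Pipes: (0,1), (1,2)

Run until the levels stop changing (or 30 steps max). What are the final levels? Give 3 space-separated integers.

Step 1: flows [1->0,1->2] -> levels [11 10 7]
Step 2: flows [0->1,1->2] -> levels [10 10 8]
Step 3: flows [0=1,1->2] -> levels [10 9 9]
Step 4: flows [0->1,1=2] -> levels [9 10 9]
Step 5: flows [1->0,1->2] -> levels [10 8 10]
Step 6: flows [0->1,2->1] -> levels [9 10 9]
  -> period-2 cycle: step 6 state = step 4 state; never stabilizes
  -> state at step 30: (30-4) mod 2 = 0, same as step 4 -> [9 10 9]

Answer: 9 10 9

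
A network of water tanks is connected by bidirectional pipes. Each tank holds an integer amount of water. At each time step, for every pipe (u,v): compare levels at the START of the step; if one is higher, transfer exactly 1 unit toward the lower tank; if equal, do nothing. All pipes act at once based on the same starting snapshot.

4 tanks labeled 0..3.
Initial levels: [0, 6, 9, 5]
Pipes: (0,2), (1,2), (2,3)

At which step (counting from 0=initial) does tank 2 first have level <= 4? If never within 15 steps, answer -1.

Answer: 5

Derivation:
Step 1: flows [2->0,2->1,2->3] -> levels [1 7 6 6]
Step 2: flows [2->0,1->2,2=3] -> levels [2 6 6 6]
Step 3: flows [2->0,1=2,2=3] -> levels [3 6 5 6]
Step 4: flows [2->0,1->2,3->2] -> levels [4 5 6 5]
Step 5: flows [2->0,2->1,2->3] -> levels [5 6 3 6]
Tank 2 first reaches <=4 at step 5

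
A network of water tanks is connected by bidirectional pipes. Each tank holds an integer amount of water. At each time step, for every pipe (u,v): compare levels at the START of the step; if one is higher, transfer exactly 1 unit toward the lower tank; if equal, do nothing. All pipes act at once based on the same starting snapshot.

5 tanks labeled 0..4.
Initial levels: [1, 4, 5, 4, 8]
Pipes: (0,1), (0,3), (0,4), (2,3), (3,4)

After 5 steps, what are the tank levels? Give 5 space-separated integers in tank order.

Step 1: flows [1->0,3->0,4->0,2->3,4->3] -> levels [4 3 4 5 6]
Step 2: flows [0->1,3->0,4->0,3->2,4->3] -> levels [5 4 5 4 4]
Step 3: flows [0->1,0->3,0->4,2->3,3=4] -> levels [2 5 4 6 5]
Step 4: flows [1->0,3->0,4->0,3->2,3->4] -> levels [5 4 5 3 5]
Step 5: flows [0->1,0->3,0=4,2->3,4->3] -> levels [3 5 4 6 4]

Answer: 3 5 4 6 4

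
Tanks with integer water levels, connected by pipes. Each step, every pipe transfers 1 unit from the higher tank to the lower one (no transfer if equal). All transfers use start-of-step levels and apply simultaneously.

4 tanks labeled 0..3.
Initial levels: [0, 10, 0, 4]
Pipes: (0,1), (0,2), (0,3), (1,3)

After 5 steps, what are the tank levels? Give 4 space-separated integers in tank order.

Answer: 5 3 3 3

Derivation:
Step 1: flows [1->0,0=2,3->0,1->3] -> levels [2 8 0 4]
Step 2: flows [1->0,0->2,3->0,1->3] -> levels [3 6 1 4]
Step 3: flows [1->0,0->2,3->0,1->3] -> levels [4 4 2 4]
Step 4: flows [0=1,0->2,0=3,1=3] -> levels [3 4 3 4]
Step 5: flows [1->0,0=2,3->0,1=3] -> levels [5 3 3 3]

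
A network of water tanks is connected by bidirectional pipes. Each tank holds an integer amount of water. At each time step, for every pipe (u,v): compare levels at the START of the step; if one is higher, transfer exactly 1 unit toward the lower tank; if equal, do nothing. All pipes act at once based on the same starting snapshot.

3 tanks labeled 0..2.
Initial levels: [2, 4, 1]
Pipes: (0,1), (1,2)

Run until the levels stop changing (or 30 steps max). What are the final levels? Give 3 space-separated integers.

Step 1: flows [1->0,1->2] -> levels [3 2 2]
Step 2: flows [0->1,1=2] -> levels [2 3 2]
Step 3: flows [1->0,1->2] -> levels [3 1 3]
Step 4: flows [0->1,2->1] -> levels [2 3 2]
  -> period-2 cycle: step 4 state = step 2 state; never stabilizes
  -> state at step 30: (30-2) mod 2 = 0, same as step 2 -> [2 3 2]

Answer: 2 3 2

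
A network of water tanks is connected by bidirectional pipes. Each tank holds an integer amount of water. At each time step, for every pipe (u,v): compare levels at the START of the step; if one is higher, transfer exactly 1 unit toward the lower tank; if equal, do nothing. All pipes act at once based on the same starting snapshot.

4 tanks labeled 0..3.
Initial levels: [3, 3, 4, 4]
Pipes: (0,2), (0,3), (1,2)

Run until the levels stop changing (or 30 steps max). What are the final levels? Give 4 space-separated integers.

Step 1: flows [2->0,3->0,2->1] -> levels [5 4 2 3]
Step 2: flows [0->2,0->3,1->2] -> levels [3 3 4 4]
  -> period-2 cycle: step 2 state = step 0 state; never stabilizes
  -> state at step 30: (30-0) mod 2 = 0, same as step 0 -> [3 3 4 4]

Answer: 3 3 4 4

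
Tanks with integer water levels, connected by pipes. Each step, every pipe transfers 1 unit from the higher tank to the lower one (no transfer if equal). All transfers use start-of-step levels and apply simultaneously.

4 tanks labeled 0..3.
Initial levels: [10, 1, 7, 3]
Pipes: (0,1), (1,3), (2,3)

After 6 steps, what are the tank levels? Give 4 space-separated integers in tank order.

Answer: 5 7 5 4

Derivation:
Step 1: flows [0->1,3->1,2->3] -> levels [9 3 6 3]
Step 2: flows [0->1,1=3,2->3] -> levels [8 4 5 4]
Step 3: flows [0->1,1=3,2->3] -> levels [7 5 4 5]
Step 4: flows [0->1,1=3,3->2] -> levels [6 6 5 4]
Step 5: flows [0=1,1->3,2->3] -> levels [6 5 4 6]
Step 6: flows [0->1,3->1,3->2] -> levels [5 7 5 4]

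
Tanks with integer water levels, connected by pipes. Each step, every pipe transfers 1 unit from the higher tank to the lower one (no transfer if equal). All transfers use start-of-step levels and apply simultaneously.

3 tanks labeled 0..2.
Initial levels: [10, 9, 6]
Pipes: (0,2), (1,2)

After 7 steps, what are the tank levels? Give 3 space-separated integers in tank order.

Step 1: flows [0->2,1->2] -> levels [9 8 8]
Step 2: flows [0->2,1=2] -> levels [8 8 9]
Step 3: flows [2->0,2->1] -> levels [9 9 7]
Step 4: flows [0->2,1->2] -> levels [8 8 9]
  -> period-2 cycle: step 4 state = step 2 state
  -> state at step 7: (7-2) mod 2 = 1, same as step 3 -> [9 9 7]

Answer: 9 9 7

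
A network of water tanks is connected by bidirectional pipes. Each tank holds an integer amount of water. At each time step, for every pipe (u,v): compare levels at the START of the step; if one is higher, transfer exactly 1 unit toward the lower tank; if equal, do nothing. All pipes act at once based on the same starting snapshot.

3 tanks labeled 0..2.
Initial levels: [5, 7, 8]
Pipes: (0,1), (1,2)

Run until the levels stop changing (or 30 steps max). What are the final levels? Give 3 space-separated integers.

Answer: 7 6 7

Derivation:
Step 1: flows [1->0,2->1] -> levels [6 7 7]
Step 2: flows [1->0,1=2] -> levels [7 6 7]
Step 3: flows [0->1,2->1] -> levels [6 8 6]
Step 4: flows [1->0,1->2] -> levels [7 6 7]
  -> period-2 cycle: step 4 state = step 2 state; never stabilizes
  -> state at step 30: (30-2) mod 2 = 0, same as step 2 -> [7 6 7]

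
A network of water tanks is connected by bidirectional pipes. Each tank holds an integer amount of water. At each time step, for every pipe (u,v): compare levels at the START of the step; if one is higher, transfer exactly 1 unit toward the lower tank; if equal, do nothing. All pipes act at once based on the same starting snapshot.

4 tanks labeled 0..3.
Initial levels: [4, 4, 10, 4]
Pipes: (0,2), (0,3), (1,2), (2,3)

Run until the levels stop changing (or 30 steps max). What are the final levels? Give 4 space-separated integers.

Step 1: flows [2->0,0=3,2->1,2->3] -> levels [5 5 7 5]
Step 2: flows [2->0,0=3,2->1,2->3] -> levels [6 6 4 6]
Step 3: flows [0->2,0=3,1->2,3->2] -> levels [5 5 7 5]
  -> period-2 cycle: step 3 state = step 1 state; never stabilizes
  -> state at step 30: (30-1) mod 2 = 1, same as step 2 -> [6 6 4 6]

Answer: 6 6 4 6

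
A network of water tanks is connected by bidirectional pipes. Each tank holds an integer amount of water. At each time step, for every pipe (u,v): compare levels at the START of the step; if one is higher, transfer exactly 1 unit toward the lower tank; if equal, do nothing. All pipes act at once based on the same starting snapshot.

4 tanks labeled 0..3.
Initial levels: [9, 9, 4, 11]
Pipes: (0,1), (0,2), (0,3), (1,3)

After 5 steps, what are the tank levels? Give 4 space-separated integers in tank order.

Step 1: flows [0=1,0->2,3->0,3->1] -> levels [9 10 5 9]
Step 2: flows [1->0,0->2,0=3,1->3] -> levels [9 8 6 10]
Step 3: flows [0->1,0->2,3->0,3->1] -> levels [8 10 7 8]
Step 4: flows [1->0,0->2,0=3,1->3] -> levels [8 8 8 9]
Step 5: flows [0=1,0=2,3->0,3->1] -> levels [9 9 8 7]

Answer: 9 9 8 7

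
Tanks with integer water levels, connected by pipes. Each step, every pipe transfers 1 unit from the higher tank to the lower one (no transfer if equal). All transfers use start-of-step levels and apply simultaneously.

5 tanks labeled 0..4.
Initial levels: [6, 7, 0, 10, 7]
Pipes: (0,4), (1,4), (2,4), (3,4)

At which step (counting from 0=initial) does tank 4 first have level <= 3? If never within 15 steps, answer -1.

Answer: -1

Derivation:
Step 1: flows [4->0,1=4,4->2,3->4] -> levels [7 7 1 9 6]
Step 2: flows [0->4,1->4,4->2,3->4] -> levels [6 6 2 8 8]
Step 3: flows [4->0,4->1,4->2,3=4] -> levels [7 7 3 8 5]
Step 4: flows [0->4,1->4,4->2,3->4] -> levels [6 6 4 7 7]
Step 5: flows [4->0,4->1,4->2,3=4] -> levels [7 7 5 7 4]
Step 6: flows [0->4,1->4,2->4,3->4] -> levels [6 6 4 6 8]
Step 7: flows [4->0,4->1,4->2,4->3] -> levels [7 7 5 7 4]
  -> period-2 cycle (repeats step 5); tank 4 never drops to <=3
Tank 4 never reaches <=3 within 15 steps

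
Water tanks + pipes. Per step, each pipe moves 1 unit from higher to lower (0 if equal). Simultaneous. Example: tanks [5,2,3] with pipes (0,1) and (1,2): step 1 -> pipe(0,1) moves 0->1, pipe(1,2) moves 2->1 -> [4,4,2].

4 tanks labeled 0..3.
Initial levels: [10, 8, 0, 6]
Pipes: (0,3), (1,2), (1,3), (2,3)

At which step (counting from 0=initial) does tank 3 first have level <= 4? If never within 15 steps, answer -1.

Answer: -1

Derivation:
Step 1: flows [0->3,1->2,1->3,3->2] -> levels [9 6 2 7]
Step 2: flows [0->3,1->2,3->1,3->2] -> levels [8 6 4 6]
Step 3: flows [0->3,1->2,1=3,3->2] -> levels [7 5 6 6]
Step 4: flows [0->3,2->1,3->1,2=3] -> levels [6 7 5 6]
Step 5: flows [0=3,1->2,1->3,3->2] -> levels [6 5 7 6]
Step 6: flows [0=3,2->1,3->1,2->3] -> levels [6 7 5 6]
  -> period-2 cycle (repeats step 4); tank 3 never drops to <=4
Tank 3 never reaches <=4 within 15 steps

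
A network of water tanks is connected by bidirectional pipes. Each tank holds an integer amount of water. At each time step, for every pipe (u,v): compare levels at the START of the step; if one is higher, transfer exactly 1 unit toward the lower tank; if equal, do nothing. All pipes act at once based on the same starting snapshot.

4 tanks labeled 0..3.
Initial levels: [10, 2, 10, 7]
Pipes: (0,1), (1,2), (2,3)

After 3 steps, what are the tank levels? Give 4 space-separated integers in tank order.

Step 1: flows [0->1,2->1,2->3] -> levels [9 4 8 8]
Step 2: flows [0->1,2->1,2=3] -> levels [8 6 7 8]
Step 3: flows [0->1,2->1,3->2] -> levels [7 8 7 7]

Answer: 7 8 7 7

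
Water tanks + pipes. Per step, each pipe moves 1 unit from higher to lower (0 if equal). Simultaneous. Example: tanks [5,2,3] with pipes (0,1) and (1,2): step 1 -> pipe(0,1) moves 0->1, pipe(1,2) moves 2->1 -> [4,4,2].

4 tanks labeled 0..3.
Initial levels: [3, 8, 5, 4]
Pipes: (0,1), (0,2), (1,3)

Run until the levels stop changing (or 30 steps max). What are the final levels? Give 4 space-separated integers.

Answer: 6 4 4 6

Derivation:
Step 1: flows [1->0,2->0,1->3] -> levels [5 6 4 5]
Step 2: flows [1->0,0->2,1->3] -> levels [5 4 5 6]
Step 3: flows [0->1,0=2,3->1] -> levels [4 6 5 5]
Step 4: flows [1->0,2->0,1->3] -> levels [6 4 4 6]
Step 5: flows [0->1,0->2,3->1] -> levels [4 6 5 5]
  -> period-2 cycle: step 5 state = step 3 state; never stabilizes
  -> state at step 30: (30-3) mod 2 = 1, same as step 4 -> [6 4 4 6]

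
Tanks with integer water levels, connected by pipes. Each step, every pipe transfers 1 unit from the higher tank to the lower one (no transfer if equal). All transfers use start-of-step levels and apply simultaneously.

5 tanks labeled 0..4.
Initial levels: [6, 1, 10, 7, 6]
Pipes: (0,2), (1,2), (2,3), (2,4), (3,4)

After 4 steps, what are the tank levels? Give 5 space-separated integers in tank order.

Step 1: flows [2->0,2->1,2->3,2->4,3->4] -> levels [7 2 6 7 8]
Step 2: flows [0->2,2->1,3->2,4->2,4->3] -> levels [6 3 8 7 6]
Step 3: flows [2->0,2->1,2->3,2->4,3->4] -> levels [7 4 4 7 8]
Step 4: flows [0->2,1=2,3->2,4->2,4->3] -> levels [6 4 7 7 6]

Answer: 6 4 7 7 6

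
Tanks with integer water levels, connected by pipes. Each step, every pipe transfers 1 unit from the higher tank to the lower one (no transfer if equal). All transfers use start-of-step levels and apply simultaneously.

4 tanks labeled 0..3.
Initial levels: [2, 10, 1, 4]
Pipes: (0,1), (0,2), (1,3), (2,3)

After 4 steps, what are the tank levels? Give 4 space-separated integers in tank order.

Answer: 5 4 3 5

Derivation:
Step 1: flows [1->0,0->2,1->3,3->2] -> levels [2 8 3 4]
Step 2: flows [1->0,2->0,1->3,3->2] -> levels [4 6 3 4]
Step 3: flows [1->0,0->2,1->3,3->2] -> levels [4 4 5 4]
Step 4: flows [0=1,2->0,1=3,2->3] -> levels [5 4 3 5]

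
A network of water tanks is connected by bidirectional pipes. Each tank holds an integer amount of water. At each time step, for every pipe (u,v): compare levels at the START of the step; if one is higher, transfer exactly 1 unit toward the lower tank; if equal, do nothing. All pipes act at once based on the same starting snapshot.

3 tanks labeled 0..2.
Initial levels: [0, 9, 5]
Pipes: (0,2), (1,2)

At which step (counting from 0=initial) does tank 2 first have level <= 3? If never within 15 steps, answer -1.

Step 1: flows [2->0,1->2] -> levels [1 8 5]
Step 2: flows [2->0,1->2] -> levels [2 7 5]
Step 3: flows [2->0,1->2] -> levels [3 6 5]
Step 4: flows [2->0,1->2] -> levels [4 5 5]
Step 5: flows [2->0,1=2] -> levels [5 5 4]
Step 6: flows [0->2,1->2] -> levels [4 4 6]
Step 7: flows [2->0,2->1] -> levels [5 5 4]
  -> period-2 cycle (repeats step 5); tank 2 never drops to <=3
Tank 2 never reaches <=3 within 15 steps

Answer: -1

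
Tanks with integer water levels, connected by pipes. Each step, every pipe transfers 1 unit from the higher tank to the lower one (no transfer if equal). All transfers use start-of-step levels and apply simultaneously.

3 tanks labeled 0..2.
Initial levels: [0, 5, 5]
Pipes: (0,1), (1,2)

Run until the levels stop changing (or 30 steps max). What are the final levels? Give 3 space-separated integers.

Answer: 3 4 3

Derivation:
Step 1: flows [1->0,1=2] -> levels [1 4 5]
Step 2: flows [1->0,2->1] -> levels [2 4 4]
Step 3: flows [1->0,1=2] -> levels [3 3 4]
Step 4: flows [0=1,2->1] -> levels [3 4 3]
Step 5: flows [1->0,1->2] -> levels [4 2 4]
Step 6: flows [0->1,2->1] -> levels [3 4 3]
  -> period-2 cycle: step 6 state = step 4 state; never stabilizes
  -> state at step 30: (30-4) mod 2 = 0, same as step 4 -> [3 4 3]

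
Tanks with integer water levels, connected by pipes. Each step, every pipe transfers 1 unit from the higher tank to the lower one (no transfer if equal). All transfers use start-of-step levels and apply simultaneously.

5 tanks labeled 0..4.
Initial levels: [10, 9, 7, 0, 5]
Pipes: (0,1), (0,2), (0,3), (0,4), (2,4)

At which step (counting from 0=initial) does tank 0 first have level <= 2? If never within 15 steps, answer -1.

Answer: -1

Derivation:
Step 1: flows [0->1,0->2,0->3,0->4,2->4] -> levels [6 10 7 1 7]
Step 2: flows [1->0,2->0,0->3,4->0,2=4] -> levels [8 9 6 2 6]
Step 3: flows [1->0,0->2,0->3,0->4,2=4] -> levels [6 8 7 3 7]
Step 4: flows [1->0,2->0,0->3,4->0,2=4] -> levels [8 7 6 4 6]
Step 5: flows [0->1,0->2,0->3,0->4,2=4] -> levels [4 8 7 5 7]
Step 6: flows [1->0,2->0,3->0,4->0,2=4] -> levels [8 7 6 4 6]
  -> period-2 cycle (repeats step 4); tank 0 never drops to <=2
Tank 0 never reaches <=2 within 15 steps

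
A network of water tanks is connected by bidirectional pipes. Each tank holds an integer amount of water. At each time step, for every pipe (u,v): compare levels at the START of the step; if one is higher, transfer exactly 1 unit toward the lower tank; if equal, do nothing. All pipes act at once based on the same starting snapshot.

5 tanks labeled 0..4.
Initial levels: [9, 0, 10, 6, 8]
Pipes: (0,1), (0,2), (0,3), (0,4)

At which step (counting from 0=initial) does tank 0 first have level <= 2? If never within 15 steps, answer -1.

Step 1: flows [0->1,2->0,0->3,0->4] -> levels [7 1 9 7 9]
Step 2: flows [0->1,2->0,0=3,4->0] -> levels [8 2 8 7 8]
Step 3: flows [0->1,0=2,0->3,0=4] -> levels [6 3 8 8 8]
Step 4: flows [0->1,2->0,3->0,4->0] -> levels [8 4 7 7 7]
Step 5: flows [0->1,0->2,0->3,0->4] -> levels [4 5 8 8 8]
Step 6: flows [1->0,2->0,3->0,4->0] -> levels [8 4 7 7 7]
  -> period-2 cycle (repeats step 4); tank 0 never drops to <=2
Tank 0 never reaches <=2 within 15 steps

Answer: -1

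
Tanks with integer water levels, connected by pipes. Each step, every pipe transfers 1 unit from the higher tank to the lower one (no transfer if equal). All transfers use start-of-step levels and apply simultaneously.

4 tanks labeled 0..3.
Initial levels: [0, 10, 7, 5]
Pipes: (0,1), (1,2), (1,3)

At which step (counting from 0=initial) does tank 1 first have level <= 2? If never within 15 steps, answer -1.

Step 1: flows [1->0,1->2,1->3] -> levels [1 7 8 6]
Step 2: flows [1->0,2->1,1->3] -> levels [2 6 7 7]
Step 3: flows [1->0,2->1,3->1] -> levels [3 7 6 6]
Step 4: flows [1->0,1->2,1->3] -> levels [4 4 7 7]
Step 5: flows [0=1,2->1,3->1] -> levels [4 6 6 6]
Step 6: flows [1->0,1=2,1=3] -> levels [5 5 6 6]
Step 7: flows [0=1,2->1,3->1] -> levels [5 7 5 5]
Step 8: flows [1->0,1->2,1->3] -> levels [6 4 6 6]
Step 9: flows [0->1,2->1,3->1] -> levels [5 7 5 5]
  -> period-2 cycle (repeats step 7); tank 1 never drops to <=2
Tank 1 never reaches <=2 within 15 steps

Answer: -1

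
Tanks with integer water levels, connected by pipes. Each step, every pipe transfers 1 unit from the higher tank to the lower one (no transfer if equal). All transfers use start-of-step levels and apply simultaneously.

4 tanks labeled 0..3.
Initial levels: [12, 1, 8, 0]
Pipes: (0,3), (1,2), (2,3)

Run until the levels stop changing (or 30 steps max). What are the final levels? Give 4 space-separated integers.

Step 1: flows [0->3,2->1,2->3] -> levels [11 2 6 2]
Step 2: flows [0->3,2->1,2->3] -> levels [10 3 4 4]
Step 3: flows [0->3,2->1,2=3] -> levels [9 4 3 5]
Step 4: flows [0->3,1->2,3->2] -> levels [8 3 5 5]
Step 5: flows [0->3,2->1,2=3] -> levels [7 4 4 6]
Step 6: flows [0->3,1=2,3->2] -> levels [6 4 5 6]
Step 7: flows [0=3,2->1,3->2] -> levels [6 5 5 5]
Step 8: flows [0->3,1=2,2=3] -> levels [5 5 5 6]
Step 9: flows [3->0,1=2,3->2] -> levels [6 5 6 4]
Step 10: flows [0->3,2->1,2->3] -> levels [5 6 4 6]
Step 11: flows [3->0,1->2,3->2] -> levels [6 5 6 4]
  -> period-2 cycle: step 11 state = step 9 state; never stabilizes
  -> state at step 30: (30-9) mod 2 = 1, same as step 10 -> [5 6 4 6]

Answer: 5 6 4 6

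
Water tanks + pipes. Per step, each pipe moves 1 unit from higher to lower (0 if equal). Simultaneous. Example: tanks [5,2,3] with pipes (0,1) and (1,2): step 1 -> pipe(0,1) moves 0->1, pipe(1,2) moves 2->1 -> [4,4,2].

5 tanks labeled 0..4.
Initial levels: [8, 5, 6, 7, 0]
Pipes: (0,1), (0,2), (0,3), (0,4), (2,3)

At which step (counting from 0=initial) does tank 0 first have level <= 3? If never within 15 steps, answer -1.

Answer: 5

Derivation:
Step 1: flows [0->1,0->2,0->3,0->4,3->2] -> levels [4 6 8 7 1]
Step 2: flows [1->0,2->0,3->0,0->4,2->3] -> levels [6 5 6 7 2]
Step 3: flows [0->1,0=2,3->0,0->4,3->2] -> levels [5 6 7 5 3]
Step 4: flows [1->0,2->0,0=3,0->4,2->3] -> levels [6 5 5 6 4]
Step 5: flows [0->1,0->2,0=3,0->4,3->2] -> levels [3 6 7 5 5]
Tank 0 first reaches <=3 at step 5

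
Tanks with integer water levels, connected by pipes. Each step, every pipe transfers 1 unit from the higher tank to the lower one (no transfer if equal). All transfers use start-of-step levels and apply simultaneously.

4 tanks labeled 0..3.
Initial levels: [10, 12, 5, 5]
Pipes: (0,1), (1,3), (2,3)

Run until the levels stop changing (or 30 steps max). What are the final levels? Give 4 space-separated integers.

Step 1: flows [1->0,1->3,2=3] -> levels [11 10 5 6]
Step 2: flows [0->1,1->3,3->2] -> levels [10 10 6 6]
Step 3: flows [0=1,1->3,2=3] -> levels [10 9 6 7]
Step 4: flows [0->1,1->3,3->2] -> levels [9 9 7 7]
Step 5: flows [0=1,1->3,2=3] -> levels [9 8 7 8]
Step 6: flows [0->1,1=3,3->2] -> levels [8 9 8 7]
Step 7: flows [1->0,1->3,2->3] -> levels [9 7 7 9]
Step 8: flows [0->1,3->1,3->2] -> levels [8 9 8 7]
  -> period-2 cycle: step 8 state = step 6 state; never stabilizes
  -> state at step 30: (30-6) mod 2 = 0, same as step 6 -> [8 9 8 7]

Answer: 8 9 8 7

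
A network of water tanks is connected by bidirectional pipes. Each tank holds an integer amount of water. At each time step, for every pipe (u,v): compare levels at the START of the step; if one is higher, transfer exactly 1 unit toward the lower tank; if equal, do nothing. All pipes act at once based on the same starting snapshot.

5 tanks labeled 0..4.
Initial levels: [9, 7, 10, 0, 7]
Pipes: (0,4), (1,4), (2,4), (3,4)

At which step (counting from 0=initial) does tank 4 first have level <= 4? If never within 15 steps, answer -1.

Answer: -1

Derivation:
Step 1: flows [0->4,1=4,2->4,4->3] -> levels [8 7 9 1 8]
Step 2: flows [0=4,4->1,2->4,4->3] -> levels [8 8 8 2 7]
Step 3: flows [0->4,1->4,2->4,4->3] -> levels [7 7 7 3 9]
Step 4: flows [4->0,4->1,4->2,4->3] -> levels [8 8 8 4 5]
Step 5: flows [0->4,1->4,2->4,4->3] -> levels [7 7 7 5 7]
Step 6: flows [0=4,1=4,2=4,4->3] -> levels [7 7 7 6 6]
Step 7: flows [0->4,1->4,2->4,3=4] -> levels [6 6 6 6 9]
Step 8: flows [4->0,4->1,4->2,4->3] -> levels [7 7 7 7 5]
Step 9: flows [0->4,1->4,2->4,3->4] -> levels [6 6 6 6 9]
  -> period-2 cycle (repeats step 7); tank 4 never drops to <=4
Tank 4 never reaches <=4 within 15 steps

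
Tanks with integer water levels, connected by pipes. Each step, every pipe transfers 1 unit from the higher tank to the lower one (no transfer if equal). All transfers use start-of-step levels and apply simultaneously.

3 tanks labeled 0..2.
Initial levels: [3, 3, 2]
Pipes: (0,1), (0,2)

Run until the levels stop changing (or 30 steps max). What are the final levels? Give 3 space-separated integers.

Step 1: flows [0=1,0->2] -> levels [2 3 3]
Step 2: flows [1->0,2->0] -> levels [4 2 2]
Step 3: flows [0->1,0->2] -> levels [2 3 3]
  -> period-2 cycle: step 3 state = step 1 state; never stabilizes
  -> state at step 30: (30-1) mod 2 = 1, same as step 2 -> [4 2 2]

Answer: 4 2 2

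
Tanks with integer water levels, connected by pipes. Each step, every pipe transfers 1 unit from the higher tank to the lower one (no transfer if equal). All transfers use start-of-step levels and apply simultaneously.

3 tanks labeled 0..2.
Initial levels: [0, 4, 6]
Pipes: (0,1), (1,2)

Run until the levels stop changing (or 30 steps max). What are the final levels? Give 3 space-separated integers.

Step 1: flows [1->0,2->1] -> levels [1 4 5]
Step 2: flows [1->0,2->1] -> levels [2 4 4]
Step 3: flows [1->0,1=2] -> levels [3 3 4]
Step 4: flows [0=1,2->1] -> levels [3 4 3]
Step 5: flows [1->0,1->2] -> levels [4 2 4]
Step 6: flows [0->1,2->1] -> levels [3 4 3]
  -> period-2 cycle: step 6 state = step 4 state; never stabilizes
  -> state at step 30: (30-4) mod 2 = 0, same as step 4 -> [3 4 3]

Answer: 3 4 3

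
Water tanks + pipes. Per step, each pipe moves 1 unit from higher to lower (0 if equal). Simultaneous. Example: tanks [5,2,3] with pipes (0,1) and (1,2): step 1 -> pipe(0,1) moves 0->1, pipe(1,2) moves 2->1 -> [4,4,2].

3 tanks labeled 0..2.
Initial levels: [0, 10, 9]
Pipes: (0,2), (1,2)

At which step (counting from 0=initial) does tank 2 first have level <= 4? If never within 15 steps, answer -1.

Answer: -1

Derivation:
Step 1: flows [2->0,1->2] -> levels [1 9 9]
Step 2: flows [2->0,1=2] -> levels [2 9 8]
Step 3: flows [2->0,1->2] -> levels [3 8 8]
Step 4: flows [2->0,1=2] -> levels [4 8 7]
Step 5: flows [2->0,1->2] -> levels [5 7 7]
Step 6: flows [2->0,1=2] -> levels [6 7 6]
Step 7: flows [0=2,1->2] -> levels [6 6 7]
Step 8: flows [2->0,2->1] -> levels [7 7 5]
Step 9: flows [0->2,1->2] -> levels [6 6 7]
  -> period-2 cycle (repeats step 7); tank 2 never drops to <=4
Tank 2 never reaches <=4 within 15 steps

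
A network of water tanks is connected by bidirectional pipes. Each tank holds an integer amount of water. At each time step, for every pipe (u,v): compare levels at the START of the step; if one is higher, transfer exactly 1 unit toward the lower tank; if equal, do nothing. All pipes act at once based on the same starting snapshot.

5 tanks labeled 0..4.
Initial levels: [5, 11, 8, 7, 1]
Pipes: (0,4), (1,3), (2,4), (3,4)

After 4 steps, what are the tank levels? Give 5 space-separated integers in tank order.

Answer: 6 7 6 7 6

Derivation:
Step 1: flows [0->4,1->3,2->4,3->4] -> levels [4 10 7 7 4]
Step 2: flows [0=4,1->3,2->4,3->4] -> levels [4 9 6 7 6]
Step 3: flows [4->0,1->3,2=4,3->4] -> levels [5 8 6 7 6]
Step 4: flows [4->0,1->3,2=4,3->4] -> levels [6 7 6 7 6]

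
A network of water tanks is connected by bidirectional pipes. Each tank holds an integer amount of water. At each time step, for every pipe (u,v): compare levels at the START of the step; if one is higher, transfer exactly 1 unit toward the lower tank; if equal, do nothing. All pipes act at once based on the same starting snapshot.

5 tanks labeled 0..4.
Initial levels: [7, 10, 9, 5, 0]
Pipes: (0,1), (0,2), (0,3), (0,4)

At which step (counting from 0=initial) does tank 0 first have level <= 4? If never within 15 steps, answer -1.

Step 1: flows [1->0,2->0,0->3,0->4] -> levels [7 9 8 6 1]
Step 2: flows [1->0,2->0,0->3,0->4] -> levels [7 8 7 7 2]
Step 3: flows [1->0,0=2,0=3,0->4] -> levels [7 7 7 7 3]
Step 4: flows [0=1,0=2,0=3,0->4] -> levels [6 7 7 7 4]
Step 5: flows [1->0,2->0,3->0,0->4] -> levels [8 6 6 6 5]
Step 6: flows [0->1,0->2,0->3,0->4] -> levels [4 7 7 7 6]
Tank 0 first reaches <=4 at step 6

Answer: 6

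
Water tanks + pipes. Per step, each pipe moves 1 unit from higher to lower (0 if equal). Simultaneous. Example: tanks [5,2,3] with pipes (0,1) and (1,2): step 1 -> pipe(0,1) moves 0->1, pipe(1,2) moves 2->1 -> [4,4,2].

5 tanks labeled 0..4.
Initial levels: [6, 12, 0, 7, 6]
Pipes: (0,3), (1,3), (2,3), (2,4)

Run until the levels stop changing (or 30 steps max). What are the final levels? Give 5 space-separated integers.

Answer: 6 6 5 8 6

Derivation:
Step 1: flows [3->0,1->3,3->2,4->2] -> levels [7 11 2 6 5]
Step 2: flows [0->3,1->3,3->2,4->2] -> levels [6 10 4 7 4]
Step 3: flows [3->0,1->3,3->2,2=4] -> levels [7 9 5 6 4]
Step 4: flows [0->3,1->3,3->2,2->4] -> levels [6 8 5 7 5]
Step 5: flows [3->0,1->3,3->2,2=4] -> levels [7 7 6 6 5]
Step 6: flows [0->3,1->3,2=3,2->4] -> levels [6 6 5 8 6]
Step 7: flows [3->0,3->1,3->2,4->2] -> levels [7 7 7 5 5]
Step 8: flows [0->3,1->3,2->3,2->4] -> levels [6 6 5 8 6]
  -> period-2 cycle: step 8 state = step 6 state; never stabilizes
  -> state at step 30: (30-6) mod 2 = 0, same as step 6 -> [6 6 5 8 6]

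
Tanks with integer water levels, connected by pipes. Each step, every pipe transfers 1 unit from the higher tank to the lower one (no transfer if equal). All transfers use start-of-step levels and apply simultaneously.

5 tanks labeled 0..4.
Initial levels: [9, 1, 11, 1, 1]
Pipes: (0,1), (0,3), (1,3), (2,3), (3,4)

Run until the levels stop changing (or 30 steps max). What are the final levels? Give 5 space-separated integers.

Answer: 5 4 7 3 4

Derivation:
Step 1: flows [0->1,0->3,1=3,2->3,3=4] -> levels [7 2 10 3 1]
Step 2: flows [0->1,0->3,3->1,2->3,3->4] -> levels [5 4 9 3 2]
Step 3: flows [0->1,0->3,1->3,2->3,3->4] -> levels [3 4 8 5 3]
Step 4: flows [1->0,3->0,3->1,2->3,3->4] -> levels [5 4 7 3 4]
Step 5: flows [0->1,0->3,1->3,2->3,4->3] -> levels [3 4 6 7 3]
Step 6: flows [1->0,3->0,3->1,3->2,3->4] -> levels [5 4 7 3 4]
  -> period-2 cycle: step 6 state = step 4 state; never stabilizes
  -> state at step 30: (30-4) mod 2 = 0, same as step 4 -> [5 4 7 3 4]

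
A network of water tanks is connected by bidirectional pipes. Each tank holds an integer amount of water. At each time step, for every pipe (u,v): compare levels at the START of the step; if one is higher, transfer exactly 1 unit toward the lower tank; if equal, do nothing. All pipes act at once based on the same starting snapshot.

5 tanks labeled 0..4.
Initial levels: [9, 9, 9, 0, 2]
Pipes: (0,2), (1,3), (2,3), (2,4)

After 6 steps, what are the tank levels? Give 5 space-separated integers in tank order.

Step 1: flows [0=2,1->3,2->3,2->4] -> levels [9 8 7 2 3]
Step 2: flows [0->2,1->3,2->3,2->4] -> levels [8 7 6 4 4]
Step 3: flows [0->2,1->3,2->3,2->4] -> levels [7 6 5 6 5]
Step 4: flows [0->2,1=3,3->2,2=4] -> levels [6 6 7 5 5]
Step 5: flows [2->0,1->3,2->3,2->4] -> levels [7 5 4 7 6]
Step 6: flows [0->2,3->1,3->2,4->2] -> levels [6 6 7 5 5]

Answer: 6 6 7 5 5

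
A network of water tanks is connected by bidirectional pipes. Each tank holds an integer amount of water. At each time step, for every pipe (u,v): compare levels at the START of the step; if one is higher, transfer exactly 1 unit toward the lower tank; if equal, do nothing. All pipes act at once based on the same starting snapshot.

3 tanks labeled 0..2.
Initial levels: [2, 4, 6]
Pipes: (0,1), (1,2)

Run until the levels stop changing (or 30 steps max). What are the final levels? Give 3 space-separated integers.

Answer: 4 4 4

Derivation:
Step 1: flows [1->0,2->1] -> levels [3 4 5]
Step 2: flows [1->0,2->1] -> levels [4 4 4]
Step 3: flows [0=1,1=2] -> levels [4 4 4]
  -> stable (no change)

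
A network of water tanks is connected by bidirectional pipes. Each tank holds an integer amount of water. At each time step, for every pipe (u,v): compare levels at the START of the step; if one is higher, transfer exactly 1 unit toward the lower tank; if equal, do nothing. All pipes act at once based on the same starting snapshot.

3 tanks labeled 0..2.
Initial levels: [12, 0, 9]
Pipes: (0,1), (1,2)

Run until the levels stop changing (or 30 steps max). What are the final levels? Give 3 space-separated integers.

Answer: 7 7 7

Derivation:
Step 1: flows [0->1,2->1] -> levels [11 2 8]
Step 2: flows [0->1,2->1] -> levels [10 4 7]
Step 3: flows [0->1,2->1] -> levels [9 6 6]
Step 4: flows [0->1,1=2] -> levels [8 7 6]
Step 5: flows [0->1,1->2] -> levels [7 7 7]
Step 6: flows [0=1,1=2] -> levels [7 7 7]
  -> stable (no change)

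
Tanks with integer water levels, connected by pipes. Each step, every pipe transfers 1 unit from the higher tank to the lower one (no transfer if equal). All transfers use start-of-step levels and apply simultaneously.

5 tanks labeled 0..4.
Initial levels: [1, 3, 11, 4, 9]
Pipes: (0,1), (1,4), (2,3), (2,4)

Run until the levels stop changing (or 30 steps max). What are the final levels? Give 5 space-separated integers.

Step 1: flows [1->0,4->1,2->3,2->4] -> levels [2 3 9 5 9]
Step 2: flows [1->0,4->1,2->3,2=4] -> levels [3 3 8 6 8]
Step 3: flows [0=1,4->1,2->3,2=4] -> levels [3 4 7 7 7]
Step 4: flows [1->0,4->1,2=3,2=4] -> levels [4 4 7 7 6]
Step 5: flows [0=1,4->1,2=3,2->4] -> levels [4 5 6 7 6]
Step 6: flows [1->0,4->1,3->2,2=4] -> levels [5 5 7 6 5]
Step 7: flows [0=1,1=4,2->3,2->4] -> levels [5 5 5 7 6]
Step 8: flows [0=1,4->1,3->2,4->2] -> levels [5 6 7 6 4]
Step 9: flows [1->0,1->4,2->3,2->4] -> levels [6 4 5 7 6]
Step 10: flows [0->1,4->1,3->2,4->2] -> levels [5 6 7 6 4]
  -> period-2 cycle: step 10 state = step 8 state; never stabilizes
  -> state at step 30: (30-8) mod 2 = 0, same as step 8 -> [5 6 7 6 4]

Answer: 5 6 7 6 4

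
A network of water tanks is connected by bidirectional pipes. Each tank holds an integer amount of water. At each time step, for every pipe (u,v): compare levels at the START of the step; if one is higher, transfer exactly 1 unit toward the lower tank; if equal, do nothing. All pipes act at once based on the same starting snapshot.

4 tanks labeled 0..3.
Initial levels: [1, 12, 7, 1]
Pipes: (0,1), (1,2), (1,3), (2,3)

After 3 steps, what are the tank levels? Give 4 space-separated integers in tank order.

Answer: 4 5 5 7

Derivation:
Step 1: flows [1->0,1->2,1->3,2->3] -> levels [2 9 7 3]
Step 2: flows [1->0,1->2,1->3,2->3] -> levels [3 6 7 5]
Step 3: flows [1->0,2->1,1->3,2->3] -> levels [4 5 5 7]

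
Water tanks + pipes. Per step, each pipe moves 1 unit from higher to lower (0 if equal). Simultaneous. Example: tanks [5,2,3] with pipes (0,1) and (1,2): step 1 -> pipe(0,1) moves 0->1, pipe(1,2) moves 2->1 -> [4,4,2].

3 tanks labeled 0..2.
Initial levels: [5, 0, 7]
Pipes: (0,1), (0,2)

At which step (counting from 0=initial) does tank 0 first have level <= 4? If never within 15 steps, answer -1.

Step 1: flows [0->1,2->0] -> levels [5 1 6]
Step 2: flows [0->1,2->0] -> levels [5 2 5]
Step 3: flows [0->1,0=2] -> levels [4 3 5]
Tank 0 first reaches <=4 at step 3

Answer: 3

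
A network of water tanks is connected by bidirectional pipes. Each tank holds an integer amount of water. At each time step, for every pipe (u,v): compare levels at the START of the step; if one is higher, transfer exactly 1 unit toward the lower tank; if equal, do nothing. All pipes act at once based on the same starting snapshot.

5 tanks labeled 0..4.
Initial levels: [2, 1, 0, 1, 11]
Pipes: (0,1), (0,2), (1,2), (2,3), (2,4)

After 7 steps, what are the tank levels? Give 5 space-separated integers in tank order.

Answer: 3 3 2 3 4

Derivation:
Step 1: flows [0->1,0->2,1->2,3->2,4->2] -> levels [0 1 4 0 10]
Step 2: flows [1->0,2->0,2->1,2->3,4->2] -> levels [2 1 2 1 9]
Step 3: flows [0->1,0=2,2->1,2->3,4->2] -> levels [1 3 1 2 8]
Step 4: flows [1->0,0=2,1->2,3->2,4->2] -> levels [2 1 4 1 7]
Step 5: flows [0->1,2->0,2->1,2->3,4->2] -> levels [2 3 2 2 6]
Step 6: flows [1->0,0=2,1->2,2=3,4->2] -> levels [3 1 4 2 5]
Step 7: flows [0->1,2->0,2->1,2->3,4->2] -> levels [3 3 2 3 4]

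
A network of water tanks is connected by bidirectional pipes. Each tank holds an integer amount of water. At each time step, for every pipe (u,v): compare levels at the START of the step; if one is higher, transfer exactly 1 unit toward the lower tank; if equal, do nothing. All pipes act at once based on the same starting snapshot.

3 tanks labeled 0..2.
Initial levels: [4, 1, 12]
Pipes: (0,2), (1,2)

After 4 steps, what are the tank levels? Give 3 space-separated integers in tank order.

Answer: 6 5 6

Derivation:
Step 1: flows [2->0,2->1] -> levels [5 2 10]
Step 2: flows [2->0,2->1] -> levels [6 3 8]
Step 3: flows [2->0,2->1] -> levels [7 4 6]
Step 4: flows [0->2,2->1] -> levels [6 5 6]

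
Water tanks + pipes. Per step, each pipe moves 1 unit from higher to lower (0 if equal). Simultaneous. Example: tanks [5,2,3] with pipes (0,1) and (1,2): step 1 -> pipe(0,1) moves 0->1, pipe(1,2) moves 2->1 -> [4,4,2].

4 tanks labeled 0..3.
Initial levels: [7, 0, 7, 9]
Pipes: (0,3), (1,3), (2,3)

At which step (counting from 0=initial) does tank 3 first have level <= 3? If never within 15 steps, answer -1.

Step 1: flows [3->0,3->1,3->2] -> levels [8 1 8 6]
Step 2: flows [0->3,3->1,2->3] -> levels [7 2 7 7]
Step 3: flows [0=3,3->1,2=3] -> levels [7 3 7 6]
Step 4: flows [0->3,3->1,2->3] -> levels [6 4 6 7]
Step 5: flows [3->0,3->1,3->2] -> levels [7 5 7 4]
Step 6: flows [0->3,1->3,2->3] -> levels [6 4 6 7]
  -> period-2 cycle (repeats step 4); tank 3 never drops to <=3
Tank 3 never reaches <=3 within 15 steps

Answer: -1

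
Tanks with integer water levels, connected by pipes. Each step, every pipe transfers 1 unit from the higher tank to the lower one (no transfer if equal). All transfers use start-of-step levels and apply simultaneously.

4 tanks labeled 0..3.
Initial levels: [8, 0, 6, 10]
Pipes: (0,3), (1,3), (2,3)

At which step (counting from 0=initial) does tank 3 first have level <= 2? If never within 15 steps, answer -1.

Answer: -1

Derivation:
Step 1: flows [3->0,3->1,3->2] -> levels [9 1 7 7]
Step 2: flows [0->3,3->1,2=3] -> levels [8 2 7 7]
Step 3: flows [0->3,3->1,2=3] -> levels [7 3 7 7]
Step 4: flows [0=3,3->1,2=3] -> levels [7 4 7 6]
Step 5: flows [0->3,3->1,2->3] -> levels [6 5 6 7]
Step 6: flows [3->0,3->1,3->2] -> levels [7 6 7 4]
Step 7: flows [0->3,1->3,2->3] -> levels [6 5 6 7]
  -> period-2 cycle (repeats step 5); tank 3 never drops to <=2
Tank 3 never reaches <=2 within 15 steps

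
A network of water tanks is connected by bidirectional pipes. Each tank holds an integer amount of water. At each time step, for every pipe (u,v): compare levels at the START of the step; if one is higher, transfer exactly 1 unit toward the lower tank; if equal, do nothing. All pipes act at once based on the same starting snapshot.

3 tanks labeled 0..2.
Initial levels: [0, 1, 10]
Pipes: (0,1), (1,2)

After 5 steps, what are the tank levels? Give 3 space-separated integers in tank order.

Step 1: flows [1->0,2->1] -> levels [1 1 9]
Step 2: flows [0=1,2->1] -> levels [1 2 8]
Step 3: flows [1->0,2->1] -> levels [2 2 7]
Step 4: flows [0=1,2->1] -> levels [2 3 6]
Step 5: flows [1->0,2->1] -> levels [3 3 5]

Answer: 3 3 5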